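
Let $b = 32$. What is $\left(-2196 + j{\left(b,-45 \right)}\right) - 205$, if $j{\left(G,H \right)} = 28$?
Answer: $-2373$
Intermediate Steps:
$\left(-2196 + j{\left(b,-45 \right)}\right) - 205 = \left(-2196 + 28\right) - 205 = -2168 - 205 = -2373$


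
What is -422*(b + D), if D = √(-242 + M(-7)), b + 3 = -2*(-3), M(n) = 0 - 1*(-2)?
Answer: -1266 - 1688*I*√15 ≈ -1266.0 - 6537.6*I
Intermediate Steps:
M(n) = 2 (M(n) = 0 + 2 = 2)
b = 3 (b = -3 - 2*(-3) = -3 + 6 = 3)
D = 4*I*√15 (D = √(-242 + 2) = √(-240) = 4*I*√15 ≈ 15.492*I)
-422*(b + D) = -422*(3 + 4*I*√15) = -1266 - 1688*I*√15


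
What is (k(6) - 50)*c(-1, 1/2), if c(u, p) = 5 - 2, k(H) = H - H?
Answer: -150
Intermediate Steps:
k(H) = 0
c(u, p) = 3
(k(6) - 50)*c(-1, 1/2) = (0 - 50)*3 = -50*3 = -150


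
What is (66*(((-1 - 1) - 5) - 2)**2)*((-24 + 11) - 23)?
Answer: -192456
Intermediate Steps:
(66*(((-1 - 1) - 5) - 2)**2)*((-24 + 11) - 23) = (66*((-2 - 5) - 2)**2)*(-13 - 23) = (66*(-7 - 2)**2)*(-36) = (66*(-9)**2)*(-36) = (66*81)*(-36) = 5346*(-36) = -192456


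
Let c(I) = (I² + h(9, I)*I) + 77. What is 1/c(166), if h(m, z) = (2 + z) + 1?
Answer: 1/55687 ≈ 1.7957e-5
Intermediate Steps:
h(m, z) = 3 + z
c(I) = 77 + I² + I*(3 + I) (c(I) = (I² + (3 + I)*I) + 77 = (I² + I*(3 + I)) + 77 = 77 + I² + I*(3 + I))
1/c(166) = 1/(77 + 166² + 166*(3 + 166)) = 1/(77 + 27556 + 166*169) = 1/(77 + 27556 + 28054) = 1/55687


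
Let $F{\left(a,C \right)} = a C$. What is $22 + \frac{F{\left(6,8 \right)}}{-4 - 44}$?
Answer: $21$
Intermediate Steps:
$F{\left(a,C \right)} = C a$
$22 + \frac{F{\left(6,8 \right)}}{-4 - 44} = 22 + \frac{8 \cdot 6}{-4 - 44} = 22 + \frac{1}{-48} \cdot 48 = 22 - 1 = 21$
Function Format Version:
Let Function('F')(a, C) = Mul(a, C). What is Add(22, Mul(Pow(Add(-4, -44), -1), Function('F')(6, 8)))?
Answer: 21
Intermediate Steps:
Function('F')(a, C) = Mul(C, a)
Add(22, Mul(Pow(Add(-4, -44), -1), Function('F')(6, 8))) = Add(22, Mul(Pow(Add(-4, -44), -1), Mul(8, 6))) = Add(22, Mul(Pow(-48, -1), 48)) = Add(22, Mul(Rational(-1, 48), 48)) = Add(22, -1) = 21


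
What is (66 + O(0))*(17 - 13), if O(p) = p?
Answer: 264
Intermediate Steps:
(66 + O(0))*(17 - 13) = (66 + 0)*(17 - 13) = 66*4 = 264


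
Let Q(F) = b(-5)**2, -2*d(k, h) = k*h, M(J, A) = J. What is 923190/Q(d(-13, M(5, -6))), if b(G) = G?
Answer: 184638/5 ≈ 36928.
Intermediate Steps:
d(k, h) = -h*k/2 (d(k, h) = -k*h/2 = -h*k/2)
Q(F) = 25 (Q(F) = (-5)**2 = 25)
923190/Q(d(-13, M(5, -6))) = 923190/25 = 923190*(1/25) = 184638/5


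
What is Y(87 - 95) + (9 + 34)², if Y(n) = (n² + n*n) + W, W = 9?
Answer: 1986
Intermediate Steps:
Y(n) = 9 + 2*n² (Y(n) = (n² + n*n) + 9 = (n² + n²) + 9 = 2*n² + 9 = 9 + 2*n²)
Y(87 - 95) + (9 + 34)² = (9 + 2*(87 - 95)²) + (9 + 34)² = (9 + 2*(-8)²) + 43² = (9 + 2*64) + 1849 = (9 + 128) + 1849 = 137 + 1849 = 1986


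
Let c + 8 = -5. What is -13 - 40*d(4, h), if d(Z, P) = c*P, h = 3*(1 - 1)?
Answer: -13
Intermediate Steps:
c = -13 (c = -8 - 5 = -13)
h = 0 (h = 3*0 = 0)
d(Z, P) = -13*P
-13 - 40*d(4, h) = -13 - (-520)*0 = -13 - 40*0 = -13 + 0 = -13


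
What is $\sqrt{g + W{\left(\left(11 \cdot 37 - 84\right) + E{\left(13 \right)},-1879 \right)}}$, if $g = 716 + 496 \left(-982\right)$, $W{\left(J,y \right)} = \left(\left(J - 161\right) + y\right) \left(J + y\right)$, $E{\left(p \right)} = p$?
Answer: $2 \sqrt{535729} \approx 1463.9$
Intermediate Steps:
$W{\left(J,y \right)} = \left(J + y\right) \left(-161 + J + y\right)$ ($W{\left(J,y \right)} = \left(\left(J - 161\right) + y\right) \left(J + y\right) = \left(\left(-161 + J\right) + y\right) \left(J + y\right) = \left(-161 + J + y\right) \left(J + y\right) = \left(J + y\right) \left(-161 + J + y\right)$)
$g = -486356$ ($g = 716 - 487072 = -486356$)
$\sqrt{g + W{\left(\left(11 \cdot 37 - 84\right) + E{\left(13 \right)},-1879 \right)}} = \sqrt{-486356 + \left(\left(\left(11 \cdot 37 - 84\right) + 13\right)^{2} + \left(-1879\right)^{2} - 161 \left(\left(11 \cdot 37 - 84\right) + 13\right) - -302519 + 2 \left(\left(11 \cdot 37 - 84\right) + 13\right) \left(-1879\right)\right)} = \sqrt{-486356 + \left(\left(\left(407 - 84\right) + 13\right)^{2} + 3530641 - 161 \left(\left(407 - 84\right) + 13\right) + 302519 + 2 \left(\left(407 - 84\right) + 13\right) \left(-1879\right)\right)} = \sqrt{-486356 + \left(\left(323 + 13\right)^{2} + 3530641 - 161 \left(323 + 13\right) + 302519 + 2 \left(323 + 13\right) \left(-1879\right)\right)} = \sqrt{-486356 + \left(336^{2} + 3530641 - 54096 + 302519 + 2 \cdot 336 \left(-1879\right)\right)} = \sqrt{-486356 + \left(112896 + 3530641 - 54096 + 302519 - 1262688\right)} = \sqrt{-486356 + 2629272} = \sqrt{2142916} = 2 \sqrt{535729}$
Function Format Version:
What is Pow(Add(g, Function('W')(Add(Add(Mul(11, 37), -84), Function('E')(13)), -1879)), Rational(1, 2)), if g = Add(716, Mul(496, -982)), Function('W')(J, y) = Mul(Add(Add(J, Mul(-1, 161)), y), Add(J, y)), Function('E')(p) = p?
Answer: Mul(2, Pow(535729, Rational(1, 2))) ≈ 1463.9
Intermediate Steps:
Function('W')(J, y) = Mul(Add(J, y), Add(-161, J, y)) (Function('W')(J, y) = Mul(Add(Add(J, -161), y), Add(J, y)) = Mul(Add(Add(-161, J), y), Add(J, y)) = Mul(Add(-161, J, y), Add(J, y)) = Mul(Add(J, y), Add(-161, J, y)))
g = -486356 (g = Add(716, -487072) = -486356)
Pow(Add(g, Function('W')(Add(Add(Mul(11, 37), -84), Function('E')(13)), -1879)), Rational(1, 2)) = Pow(Add(-486356, Add(Pow(Add(Add(Mul(11, 37), -84), 13), 2), Pow(-1879, 2), Mul(-161, Add(Add(Mul(11, 37), -84), 13)), Mul(-161, -1879), Mul(2, Add(Add(Mul(11, 37), -84), 13), -1879))), Rational(1, 2)) = Pow(Add(-486356, Add(Pow(Add(Add(407, -84), 13), 2), 3530641, Mul(-161, Add(Add(407, -84), 13)), 302519, Mul(2, Add(Add(407, -84), 13), -1879))), Rational(1, 2)) = Pow(Add(-486356, Add(Pow(Add(323, 13), 2), 3530641, Mul(-161, Add(323, 13)), 302519, Mul(2, Add(323, 13), -1879))), Rational(1, 2)) = Pow(Add(-486356, Add(Pow(336, 2), 3530641, Mul(-161, 336), 302519, Mul(2, 336, -1879))), Rational(1, 2)) = Pow(Add(-486356, Add(112896, 3530641, -54096, 302519, -1262688)), Rational(1, 2)) = Pow(Add(-486356, 2629272), Rational(1, 2)) = Pow(2142916, Rational(1, 2)) = Mul(2, Pow(535729, Rational(1, 2)))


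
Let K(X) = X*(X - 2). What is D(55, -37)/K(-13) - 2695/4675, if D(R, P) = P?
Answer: -508/663 ≈ -0.76621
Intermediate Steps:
K(X) = X*(-2 + X)
D(55, -37)/K(-13) - 2695/4675 = -37*(-1/(13*(-2 - 13))) - 2695/4675 = -37/((-13*(-15))) - 2695*1/4675 = -37/195 - 49/85 = -508/663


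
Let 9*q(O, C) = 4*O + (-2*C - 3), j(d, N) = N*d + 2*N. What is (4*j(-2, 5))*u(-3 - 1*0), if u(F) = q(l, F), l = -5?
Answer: 0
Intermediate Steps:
j(d, N) = 2*N + N*d
q(O, C) = -1/3 - 2*C/9 + 4*O/9 (q(O, C) = (4*O + (-2*C - 3))/9 = (4*O + (-3 - 2*C))/9 = (-3 - 2*C + 4*O)/9 = -1/3 - 2*C/9 + 4*O/9)
u(F) = -23/9 - 2*F/9 (u(F) = -1/3 - 2*F/9 + (4/9)*(-5) = -1/3 - 2*F/9 - 20/9 = -23/9 - 2*F/9)
(4*j(-2, 5))*u(-3 - 1*0) = (4*(5*(2 - 2)))*(-23/9 - 2*(-3 - 1*0)/9) = (4*(5*0))*(-23/9 - 2*(-3 + 0)/9) = (4*0)*(-23/9 - 2/9*(-3)) = 0*(-23/9 + 2/3) = 0*(-17/9) = 0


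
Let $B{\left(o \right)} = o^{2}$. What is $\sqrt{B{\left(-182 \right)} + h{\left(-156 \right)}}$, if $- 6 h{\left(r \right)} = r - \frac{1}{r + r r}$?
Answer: $\frac{\sqrt{19381890064030}}{24180} \approx 182.07$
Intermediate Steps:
$h{\left(r \right)} = - \frac{r}{6} + \frac{1}{6 \left(r + r^{2}\right)}$ ($h{\left(r \right)} = - \frac{r - \frac{1}{r + r r}}{6} = - \frac{r - \frac{1}{r + r^{2}}}{6} = - \frac{r}{6} + \frac{1}{6 \left(r + r^{2}\right)}$)
$\sqrt{B{\left(-182 \right)} + h{\left(-156 \right)}} = \sqrt{\left(-182\right)^{2} + \frac{1 - \left(-156\right)^{2} - \left(-156\right)^{3}}{6 \left(-156\right) \left(1 - 156\right)}} = \sqrt{33124 + \frac{1}{6} \left(- \frac{1}{156}\right) \frac{1}{-155} \left(1 - 24336 - -3796416\right)} = \sqrt{33124 + \frac{1}{6} \left(- \frac{1}{156}\right) \left(- \frac{1}{155}\right) \left(1 - 24336 + 3796416\right)} = \sqrt{33124 + \frac{1}{6} \left(- \frac{1}{156}\right) \left(- \frac{1}{155}\right) 3772081} = \sqrt{33124 + \frac{3772081}{145080}} = \sqrt{\frac{4809402001}{145080}} = \frac{\sqrt{19381890064030}}{24180}$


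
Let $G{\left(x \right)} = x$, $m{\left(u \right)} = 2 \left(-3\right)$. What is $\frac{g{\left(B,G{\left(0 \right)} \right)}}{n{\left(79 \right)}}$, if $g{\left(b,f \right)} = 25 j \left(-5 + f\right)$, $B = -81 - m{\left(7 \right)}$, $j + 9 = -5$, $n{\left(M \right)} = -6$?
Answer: $- \frac{875}{3} \approx -291.67$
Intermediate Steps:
$m{\left(u \right)} = -6$
$j = -14$ ($j = -9 - 5 = -14$)
$B = -75$ ($B = -81 - -6 = -81 + 6 = -75$)
$g{\left(b,f \right)} = 1750 - 350 f$ ($g{\left(b,f \right)} = 25 \left(- 14 \left(-5 + f\right)\right) = 25 \left(70 - 14 f\right) = 1750 - 350 f$)
$\frac{g{\left(B,G{\left(0 \right)} \right)}}{n{\left(79 \right)}} = \frac{1750 - 0}{-6} = \left(1750 + 0\right) \left(- \frac{1}{6}\right) = 1750 \left(- \frac{1}{6}\right) = - \frac{875}{3}$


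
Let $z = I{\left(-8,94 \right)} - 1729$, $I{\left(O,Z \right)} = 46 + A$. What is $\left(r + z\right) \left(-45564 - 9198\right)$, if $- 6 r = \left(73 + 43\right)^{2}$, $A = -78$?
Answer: $219248794$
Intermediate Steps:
$I{\left(O,Z \right)} = -32$ ($I{\left(O,Z \right)} = 46 - 78 = -32$)
$r = - \frac{6728}{3}$ ($r = - \frac{\left(73 + 43\right)^{2}}{6} = - \frac{116^{2}}{6} = \left(- \frac{1}{6}\right) 13456 = - \frac{6728}{3} \approx -2242.7$)
$z = -1761$ ($z = -32 - 1729 = -1761$)
$\left(r + z\right) \left(-45564 - 9198\right) = \left(- \frac{6728}{3} - 1761\right) \left(-45564 - 9198\right) = \left(- \frac{12011}{3}\right) \left(-54762\right) = 219248794$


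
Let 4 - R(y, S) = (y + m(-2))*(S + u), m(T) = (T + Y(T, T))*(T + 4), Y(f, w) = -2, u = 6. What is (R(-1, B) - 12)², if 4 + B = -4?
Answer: 676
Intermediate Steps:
B = -8 (B = -4 - 4 = -8)
m(T) = (-2 + T)*(4 + T) (m(T) = (T - 2)*(T + 4) = (-2 + T)*(4 + T))
R(y, S) = 4 - (-8 + y)*(6 + S) (R(y, S) = 4 - (y + (-8 + (-2)² + 2*(-2)))*(S + 6) = 4 - (y + (-8 + 4 - 4))*(6 + S) = 4 - (y - 8)*(6 + S) = 4 - (-8 + y)*(6 + S))
(R(-1, B) - 12)² = ((52 - 6*(-1) + 8*(-8) - 1*(-8)*(-1)) - 12)² = ((52 + 6 - 64 - 8) - 12)² = (-14 - 12)² = (-26)² = 676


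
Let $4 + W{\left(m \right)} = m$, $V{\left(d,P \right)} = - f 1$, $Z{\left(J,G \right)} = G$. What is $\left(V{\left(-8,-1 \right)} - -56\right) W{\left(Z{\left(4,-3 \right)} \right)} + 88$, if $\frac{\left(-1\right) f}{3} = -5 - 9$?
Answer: $-10$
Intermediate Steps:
$f = 42$ ($f = - 3 \left(-5 - 9\right) = \left(-3\right) \left(-14\right) = 42$)
$V{\left(d,P \right)} = -42$ ($V{\left(d,P \right)} = \left(-1\right) 42 \cdot 1 = \left(-42\right) 1 = -42$)
$W{\left(m \right)} = -4 + m$
$\left(V{\left(-8,-1 \right)} - -56\right) W{\left(Z{\left(4,-3 \right)} \right)} + 88 = \left(-42 - -56\right) \left(-4 - 3\right) + 88 = \left(-42 + 56\right) \left(-7\right) + 88 = 14 \left(-7\right) + 88 = -98 + 88 = -10$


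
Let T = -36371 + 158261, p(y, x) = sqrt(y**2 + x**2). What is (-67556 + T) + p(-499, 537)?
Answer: 54334 + sqrt(537370) ≈ 55067.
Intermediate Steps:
p(y, x) = sqrt(x**2 + y**2)
T = 121890
(-67556 + T) + p(-499, 537) = (-67556 + 121890) + sqrt(537**2 + (-499)**2) = 54334 + sqrt(288369 + 249001) = 54334 + sqrt(537370)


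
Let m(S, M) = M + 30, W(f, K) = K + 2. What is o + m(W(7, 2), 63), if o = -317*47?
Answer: -14806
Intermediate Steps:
W(f, K) = 2 + K
m(S, M) = 30 + M
o = -14899
o + m(W(7, 2), 63) = -14899 + (30 + 63) = -14899 + 93 = -14806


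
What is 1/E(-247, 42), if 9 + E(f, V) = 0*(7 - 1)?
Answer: -⅑ ≈ -0.11111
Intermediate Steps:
E(f, V) = -9 (E(f, V) = -9 + 0*(7 - 1) = -9 + 0*6 = -9 + 0 = -9)
1/E(-247, 42) = 1/(-9) = -⅑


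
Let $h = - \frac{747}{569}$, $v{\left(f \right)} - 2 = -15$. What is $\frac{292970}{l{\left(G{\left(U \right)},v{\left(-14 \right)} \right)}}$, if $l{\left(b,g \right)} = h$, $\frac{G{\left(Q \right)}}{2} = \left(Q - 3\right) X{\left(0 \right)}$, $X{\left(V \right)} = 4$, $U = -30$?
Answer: $- \frac{166699930}{747} \approx -2.2316 \cdot 10^{5}$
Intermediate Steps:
$v{\left(f \right)} = -13$ ($v{\left(f \right)} = 2 - 15 = -13$)
$h = - \frac{747}{569}$ ($h = \left(-747\right) \frac{1}{569} = - \frac{747}{569} \approx -1.3128$)
$G{\left(Q \right)} = -24 + 8 Q$ ($G{\left(Q \right)} = 2 \left(Q - 3\right) 4 = 2 \left(-3 + Q\right) 4 = 2 \left(-12 + 4 Q\right) = -24 + 8 Q$)
$l{\left(b,g \right)} = - \frac{747}{569}$
$\frac{292970}{l{\left(G{\left(U \right)},v{\left(-14 \right)} \right)}} = \frac{292970}{- \frac{747}{569}} = 292970 \left(- \frac{569}{747}\right) = - \frac{166699930}{747}$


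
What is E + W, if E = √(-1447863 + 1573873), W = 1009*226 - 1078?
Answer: 226956 + √126010 ≈ 2.2731e+5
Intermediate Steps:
W = 226956 (W = 228034 - 1078 = 226956)
E = √126010 ≈ 354.98
E + W = √126010 + 226956 = 226956 + √126010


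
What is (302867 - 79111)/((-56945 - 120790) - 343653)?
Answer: -55939/130347 ≈ -0.42915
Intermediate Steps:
(302867 - 79111)/((-56945 - 120790) - 343653) = 223756/(-177735 - 343653) = 223756/(-521388) = 223756*(-1/521388) = -55939/130347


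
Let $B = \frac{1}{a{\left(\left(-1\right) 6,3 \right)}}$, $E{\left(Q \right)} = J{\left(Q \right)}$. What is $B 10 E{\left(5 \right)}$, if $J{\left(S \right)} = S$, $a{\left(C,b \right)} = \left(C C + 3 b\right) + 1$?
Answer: $\frac{25}{23} \approx 1.087$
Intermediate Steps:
$a{\left(C,b \right)} = 1 + C^{2} + 3 b$ ($a{\left(C,b \right)} = \left(C^{2} + 3 b\right) + 1 = 1 + C^{2} + 3 b$)
$E{\left(Q \right)} = Q$
$B = \frac{1}{46}$ ($B = \frac{1}{1 + \left(\left(-1\right) 6\right)^{2} + 3 \cdot 3} = \frac{1}{1 + \left(-6\right)^{2} + 9} = \frac{1}{1 + 36 + 9} = \frac{1}{46} \approx 0.021739$)
$B 10 E{\left(5 \right)} = \frac{1}{46} \cdot 10 \cdot 5 = \frac{5}{23} \cdot 5 = \frac{25}{23}$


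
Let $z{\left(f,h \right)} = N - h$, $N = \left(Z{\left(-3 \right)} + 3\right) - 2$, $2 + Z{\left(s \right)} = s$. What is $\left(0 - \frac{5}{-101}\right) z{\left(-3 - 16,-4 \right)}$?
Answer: $0$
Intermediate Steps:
$Z{\left(s \right)} = -2 + s$
$N = -4$ ($N = \left(\left(-2 - 3\right) + 3\right) - 2 = \left(-5 + 3\right) - 2 = -2 - 2 = -4$)
$z{\left(f,h \right)} = -4 - h$
$\left(0 - \frac{5}{-101}\right) z{\left(-3 - 16,-4 \right)} = \left(0 - \frac{5}{-101}\right) \left(-4 - -4\right) = \left(0 - - \frac{5}{101}\right) \left(-4 + 4\right) = \left(0 + \frac{5}{101}\right) 0 = \frac{5}{101} \cdot 0 = 0$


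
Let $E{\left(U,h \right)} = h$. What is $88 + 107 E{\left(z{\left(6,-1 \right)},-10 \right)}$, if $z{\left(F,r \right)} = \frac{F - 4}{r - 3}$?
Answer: $-982$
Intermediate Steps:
$z{\left(F,r \right)} = \frac{-4 + F}{-3 + r}$
$88 + 107 E{\left(z{\left(6,-1 \right)},-10 \right)} = 88 + 107 \left(-10\right) = 88 - 1070 = -982$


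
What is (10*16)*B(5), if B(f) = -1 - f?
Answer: -960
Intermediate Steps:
(10*16)*B(5) = (10*16)*(-1 - 1*5) = 160*(-1 - 5) = 160*(-6) = -960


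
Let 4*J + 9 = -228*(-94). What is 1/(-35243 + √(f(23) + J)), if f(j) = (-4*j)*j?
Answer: -140972/4968263237 - 2*√12959/4968263237 ≈ -2.8420e-5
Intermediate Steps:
f(j) = -4*j²
J = 21423/4 (J = -9/4 + (-228*(-94))/4 = -9/4 + (¼)*21432 = -9/4 + 5358 = 21423/4 ≈ 5355.8)
1/(-35243 + √(f(23) + J)) = 1/(-35243 + √(-4*23² + 21423/4)) = 1/(-35243 + √(-4*529 + 21423/4)) = 1/(-35243 + √(-2116 + 21423/4)) = 1/(-35243 + √(12959/4)) = 1/(-35243 + √12959/2)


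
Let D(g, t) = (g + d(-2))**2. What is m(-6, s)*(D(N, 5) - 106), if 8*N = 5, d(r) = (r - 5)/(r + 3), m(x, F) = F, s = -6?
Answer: 12549/32 ≈ 392.16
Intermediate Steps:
d(r) = (-5 + r)/(3 + r)
N = 5/8 (N = (1/8)*5 = 5/8 ≈ 0.62500)
D(g, t) = (-7 + g)**2 (D(g, t) = (g + (-5 - 2)/(3 - 2))**2 = (g - 7/1)**2 = (g + 1*(-7))**2 = (g - 7)**2 = (-7 + g)**2)
m(-6, s)*(D(N, 5) - 106) = -6*((-7 + 5/8)**2 - 106) = -6*((-51/8)**2 - 106) = -6*(2601/64 - 106) = -6*(-4183/64) = 12549/32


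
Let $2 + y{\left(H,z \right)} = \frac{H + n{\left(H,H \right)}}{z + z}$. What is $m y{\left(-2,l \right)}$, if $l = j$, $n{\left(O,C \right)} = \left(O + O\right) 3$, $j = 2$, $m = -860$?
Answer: $4730$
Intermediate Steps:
$n{\left(O,C \right)} = 6 O$ ($n{\left(O,C \right)} = 2 O 3 = 6 O$)
$l = 2$
$y{\left(H,z \right)} = -2 + \frac{7 H}{2 z}$ ($y{\left(H,z \right)} = -2 + \frac{H + 6 H}{z + z} = -2 + \frac{7 H}{2 z}$)
$m y{\left(-2,l \right)} = - 860 \left(-2 + \frac{7}{2} \left(-2\right) \frac{1}{2}\right) = - 860 \left(-2 - \frac{7}{2}\right) = \left(-860\right) \left(- \frac{11}{2}\right) = 4730$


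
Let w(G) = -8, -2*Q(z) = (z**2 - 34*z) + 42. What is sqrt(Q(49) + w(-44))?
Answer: I*sqrt(1586)/2 ≈ 19.912*I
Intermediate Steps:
Q(z) = -21 + 17*z - z**2/2 (Q(z) = -((z**2 - 34*z) + 42)/2 = -(42 + z**2 - 34*z)/2 = -21 + 17*z - z**2/2)
sqrt(Q(49) + w(-44)) = sqrt((-21 + 17*49 - 1/2*49**2) - 8) = sqrt((-21 + 833 - 1/2*2401) - 8) = sqrt((-21 + 833 - 2401/2) - 8) = sqrt(-777/2 - 8) = sqrt(-793/2) = I*sqrt(1586)/2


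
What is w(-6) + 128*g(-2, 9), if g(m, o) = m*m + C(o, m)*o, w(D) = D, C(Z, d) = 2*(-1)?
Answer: -1798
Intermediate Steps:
C(Z, d) = -2
g(m, o) = m² - 2*o (g(m, o) = m*m - 2*o = m² - 2*o)
w(-6) + 128*g(-2, 9) = -6 + 128*((-2)² - 2*9) = -6 + 128*(4 - 18) = -6 + 128*(-14) = -6 - 1792 = -1798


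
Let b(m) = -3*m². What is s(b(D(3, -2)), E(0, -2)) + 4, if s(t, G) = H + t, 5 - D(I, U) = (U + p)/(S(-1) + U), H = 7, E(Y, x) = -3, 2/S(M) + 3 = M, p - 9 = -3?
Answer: -2992/25 ≈ -119.68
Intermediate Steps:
p = 6 (p = 9 - 3 = 6)
S(M) = 2/(-3 + M)
D(I, U) = 5 - (6 + U)/(-½ + U) (D(I, U) = 5 - (U + 6)/(2/(-3 - 1) + U) = 5 - (6 + U)/(2/(-4) + U) = 5 - (6 + U)/(2*(-¼) + U) = 5 - (6 + U)/(-½ + U))
s(t, G) = 7 + t
s(b(D(3, -2)), E(0, -2)) + 4 = (7 - 3*(-17 + 8*(-2))²/(-1 + 2*(-2))²) + 4 = (7 - 3*(-17 - 16)²/(-1 - 4)²) + 4 = (7 - 3*(-33/(-5))²) + 4 = (7 - 3*(-⅕*(-33))²) + 4 = (7 - 3*(33/5)²) + 4 = (7 - 3*1089/25) + 4 = (7 - 3267/25) + 4 = -3092/25 + 4 = -2992/25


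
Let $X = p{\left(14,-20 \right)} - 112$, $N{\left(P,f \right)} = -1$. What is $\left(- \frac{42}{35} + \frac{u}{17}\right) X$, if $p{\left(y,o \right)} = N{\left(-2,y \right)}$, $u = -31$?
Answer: $\frac{29041}{85} \approx 341.66$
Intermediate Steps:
$p{\left(y,o \right)} = -1$
$X = -113$ ($X = -1 - 112 = -113$)
$\left(- \frac{42}{35} + \frac{u}{17}\right) X = \left(- \frac{42}{35} - \frac{31}{17}\right) \left(-113\right) = \left(\left(-42\right) \frac{1}{35} - \frac{31}{17}\right) \left(-113\right) = \left(- \frac{6}{5} - \frac{31}{17}\right) \left(-113\right) = \left(- \frac{257}{85}\right) \left(-113\right) = \frac{29041}{85}$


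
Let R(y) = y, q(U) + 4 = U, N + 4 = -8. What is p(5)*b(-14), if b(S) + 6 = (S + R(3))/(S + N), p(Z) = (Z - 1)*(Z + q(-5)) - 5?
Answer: 3045/26 ≈ 117.12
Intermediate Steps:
N = -12 (N = -4 - 8 = -12)
q(U) = -4 + U
p(Z) = -5 + (-1 + Z)*(-9 + Z) (p(Z) = (Z - 1)*(Z + (-4 - 5)) - 5 = (-1 + Z)*(Z - 9) - 5 = (-1 + Z)*(-9 + Z) - 5 = -5 + (-1 + Z)*(-9 + Z))
b(S) = -6 + (3 + S)/(-12 + S) (b(S) = -6 + (S + 3)/(S - 12) = -6 + (3 + S)/(-12 + S))
p(5)*b(-14) = (4 + 5**2 - 10*5)*(5*(15 - 1*(-14))/(-12 - 14)) = (4 + 25 - 50)*(5*(15 + 14)/(-26)) = -105*(-1)*29/26 = -21*(-145/26) = 3045/26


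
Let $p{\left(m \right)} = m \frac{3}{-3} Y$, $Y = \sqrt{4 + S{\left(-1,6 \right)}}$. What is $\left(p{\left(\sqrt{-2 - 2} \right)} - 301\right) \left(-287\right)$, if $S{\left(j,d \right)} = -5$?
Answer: $85813$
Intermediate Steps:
$Y = i$ ($Y = \sqrt{4 - 5} = \sqrt{-1} = i \approx 1.0 i$)
$p{\left(m \right)} = - i m$ ($p{\left(m \right)} = m \frac{3}{-3} i = m 3 \left(- \frac{1}{3}\right) i = m \left(-1\right) i = - m i = - i m$)
$\left(p{\left(\sqrt{-2 - 2} \right)} - 301\right) \left(-287\right) = \left(- i \sqrt{-2 - 2} - 301\right) \left(-287\right) = \left(- i \sqrt{-4} - 301\right) \left(-287\right) = \left(- i 2 i - 301\right) \left(-287\right) = \left(2 - 301\right) \left(-287\right) = \left(-299\right) \left(-287\right) = 85813$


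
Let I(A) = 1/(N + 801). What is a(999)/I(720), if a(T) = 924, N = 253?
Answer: 973896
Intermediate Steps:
I(A) = 1/1054 (I(A) = 1/(253 + 801) = 1/1054)
a(999)/I(720) = 924/(1/1054) = 924*1054 = 973896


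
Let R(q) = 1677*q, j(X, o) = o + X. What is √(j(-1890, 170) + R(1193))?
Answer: √1998941 ≈ 1413.8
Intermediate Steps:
j(X, o) = X + o
√(j(-1890, 170) + R(1193)) = √((-1890 + 170) + 1677*1193) = √(-1720 + 2000661) = √1998941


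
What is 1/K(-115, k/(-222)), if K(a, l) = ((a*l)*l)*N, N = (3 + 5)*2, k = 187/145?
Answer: -51809805/3217148 ≈ -16.104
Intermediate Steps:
k = 187/145 (k = 187*(1/145) = 187/145 ≈ 1.2897)
N = 16 (N = 8*2 = 16)
K(a, l) = 16*a*l² (K(a, l) = ((a*l)*l)*16 = (a*l²)*16 = 16*a*l²)
1/K(-115, k/(-222)) = 1/(16*(-115)*((187/145)/(-222))²) = 1/(16*(-115)*((187/145)*(-1/222))²) = 1/(16*(-115)*(-187/32190)²) = 1/(16*(-115)*(34969/1036196100)) = 1/(-3217148/51809805) = -51809805/3217148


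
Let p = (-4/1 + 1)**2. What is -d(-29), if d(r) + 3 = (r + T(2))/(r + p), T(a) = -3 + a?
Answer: 3/2 ≈ 1.5000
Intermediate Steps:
p = 9 (p = (-4*1 + 1)**2 = (-4 + 1)**2 = (-3)**2 = 9)
d(r) = -3 + (-1 + r)/(9 + r) (d(r) = -3 + (r + (-3 + 2))/(r + 9) = -3 + (r - 1)/(9 + r) = -3 + (-1 + r)/(9 + r))
-d(-29) = -2*(-14 - 1*(-29))/(9 - 29) = -2*(-14 + 29)/(-20) = -2*(-1)*15/20 = -1*(-3/2) = 3/2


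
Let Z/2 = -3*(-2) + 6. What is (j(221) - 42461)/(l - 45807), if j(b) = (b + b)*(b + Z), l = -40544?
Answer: -65829/86351 ≈ -0.76234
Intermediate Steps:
Z = 24 (Z = 2*(-3*(-2) + 6) = 2*(6 + 6) = 2*12 = 24)
j(b) = 2*b*(24 + b) (j(b) = (b + b)*(b + 24) = (2*b)*(24 + b) = 2*b*(24 + b))
(j(221) - 42461)/(l - 45807) = (2*221*(24 + 221) - 42461)/(-40544 - 45807) = (2*221*245 - 42461)/(-86351) = (108290 - 42461)*(-1/86351) = 65829*(-1/86351) = -65829/86351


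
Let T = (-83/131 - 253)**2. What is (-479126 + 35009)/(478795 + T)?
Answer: -7621491837/9320568071 ≈ -0.81771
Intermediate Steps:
T = 1103967076/17161 (T = (-83*1/131 - 253)**2 = (-83/131 - 253)**2 = (-33226/131)**2 = 1103967076/17161 ≈ 64330.)
(-479126 + 35009)/(478795 + T) = (-479126 + 35009)/(478795 + 1103967076/17161) = -444117/9320568071/17161 = -444117*17161/9320568071 = -7621491837/9320568071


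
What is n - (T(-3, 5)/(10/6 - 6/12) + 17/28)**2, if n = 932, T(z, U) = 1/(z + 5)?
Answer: 729847/784 ≈ 930.93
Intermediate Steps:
T(z, U) = 1/(5 + z)
n - (T(-3, 5)/(10/6 - 6/12) + 17/28)**2 = 932 - (1/((5 - 3)*(10/6 - 6/12)) + 17/28)**2 = 932 - (1/(2*(10*(1/6) - 6*1/12)) + 17*(1/28))**2 = 932 - (1/(2*(5/3 - 1/2)) + 17/28)**2 = 932 - (1/(2*(7/6)) + 17/28)**2 = 932 - ((1/2)*(6/7) + 17/28)**2 = 932 - (3/7 + 17/28)**2 = 932 - (29/28)**2 = 932 - 1*841/784 = 932 - 841/784 = 729847/784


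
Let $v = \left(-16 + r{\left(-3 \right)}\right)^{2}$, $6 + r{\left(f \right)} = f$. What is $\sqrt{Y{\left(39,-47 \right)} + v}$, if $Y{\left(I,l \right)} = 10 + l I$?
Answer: $i \sqrt{1198} \approx 34.612 i$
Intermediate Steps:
$r{\left(f \right)} = -6 + f$
$Y{\left(I,l \right)} = 10 + I l$
$v = 625$ ($v = \left(-16 - 9\right)^{2} = \left(-25\right)^{2} = 625$)
$\sqrt{Y{\left(39,-47 \right)} + v} = \sqrt{\left(10 + 39 \left(-47\right)\right) + 625} = \sqrt{\left(10 - 1833\right) + 625} = \sqrt{-1823 + 625} = \sqrt{-1198} = i \sqrt{1198}$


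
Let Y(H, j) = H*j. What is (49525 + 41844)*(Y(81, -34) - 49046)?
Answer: -4732914200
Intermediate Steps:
(49525 + 41844)*(Y(81, -34) - 49046) = (49525 + 41844)*(81*(-34) - 49046) = 91369*(-2754 - 49046) = 91369*(-51800) = -4732914200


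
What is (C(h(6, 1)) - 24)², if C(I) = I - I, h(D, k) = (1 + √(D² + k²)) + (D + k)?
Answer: 576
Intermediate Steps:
h(D, k) = 1 + D + k + √(D² + k²)
C(I) = 0
(C(h(6, 1)) - 24)² = (0 - 24)² = (-24)² = 576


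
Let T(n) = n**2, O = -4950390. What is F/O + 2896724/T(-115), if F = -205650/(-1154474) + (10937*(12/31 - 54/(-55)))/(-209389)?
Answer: 7880389280623560321010463/35977935159337037470010 ≈ 219.03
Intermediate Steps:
F = 21974268137079/206078368319065 (F = -205650*(-1/1154474) + (10937*(12*(1/31) - 54*(-1/55)))*(-1/209389) = 102825/577237 + (10937*(12/31 + 54/55))*(-1/209389) = 102825/577237 + (10937*(2334/1705))*(-1/209389) = 102825/577237 + (25526958/1705)*(-1/209389) = 102825/577237 - 25526958/357008245 = 21974268137079/206078368319065 ≈ 0.10663)
F/O + 2896724/T(-115) = (21974268137079/206078368319065)/(-4950390) + 2896724/((-115)**2) = (21974268137079/206078368319065)*(-1/4950390) + 2896724/13225 = -7324756045693/340056097914338728450 + 2896724*(1/13225) = -7324756045693/340056097914338728450 + 2896724/13225 = 7880389280623560321010463/35977935159337037470010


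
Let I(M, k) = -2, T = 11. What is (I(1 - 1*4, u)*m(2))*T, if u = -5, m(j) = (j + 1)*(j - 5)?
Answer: 198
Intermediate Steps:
m(j) = (1 + j)*(-5 + j)
(I(1 - 1*4, u)*m(2))*T = -2*(-5 + 2² - 4*2)*11 = -2*(-5 + 4 - 8)*11 = -2*(-9)*11 = 18*11 = 198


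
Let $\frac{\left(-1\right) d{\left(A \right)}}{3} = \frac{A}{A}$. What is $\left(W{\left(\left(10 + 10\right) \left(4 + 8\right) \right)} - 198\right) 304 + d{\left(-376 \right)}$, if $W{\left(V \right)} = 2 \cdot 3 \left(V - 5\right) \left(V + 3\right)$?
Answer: $104099325$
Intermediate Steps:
$d{\left(A \right)} = -3$ ($d{\left(A \right)} = - 3 \frac{A}{A} = \left(-3\right) 1 = -3$)
$W{\left(V \right)} = 6 \left(-5 + V\right) \left(3 + V\right)$
$\left(W{\left(\left(10 + 10\right) \left(4 + 8\right) \right)} - 198\right) 304 + d{\left(-376 \right)} = \left(\left(-90 - 12 \left(10 + 10\right) \left(4 + 8\right) + 6 \left(\left(10 + 10\right) \left(4 + 8\right)\right)^{2}\right) - 198\right) 304 - 3 = \left(\left(-90 - 12 \cdot 20 \cdot 12 + 6 \left(20 \cdot 12\right)^{2}\right) - 198\right) 304 - 3 = \left(\left(-90 - 2880 + 6 \cdot 240^{2}\right) - 198\right) 304 - 3 = \left(\left(-90 - 2880 + 6 \cdot 57600\right) - 198\right) 304 - 3 = \left(\left(-90 - 2880 + 345600\right) - 198\right) 304 - 3 = \left(342630 - 198\right) 304 - 3 = 342432 \cdot 304 - 3 = 104099328 - 3 = 104099325$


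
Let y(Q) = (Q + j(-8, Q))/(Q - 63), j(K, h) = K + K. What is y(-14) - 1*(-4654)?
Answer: 358388/77 ≈ 4654.4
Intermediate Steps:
j(K, h) = 2*K
y(Q) = (-16 + Q)/(-63 + Q) (y(Q) = (Q + 2*(-8))/(Q - 63) = (Q - 16)/(-63 + Q) = (-16 + Q)/(-63 + Q))
y(-14) - 1*(-4654) = (-16 - 14)/(-63 - 14) - 1*(-4654) = -30/(-77) + 4654 = -1/77*(-30) + 4654 = 30/77 + 4654 = 358388/77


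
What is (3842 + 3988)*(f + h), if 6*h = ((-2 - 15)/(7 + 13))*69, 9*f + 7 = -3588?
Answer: -12816753/4 ≈ -3.2042e+6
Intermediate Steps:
f = -3595/9 (f = -7/9 + (⅑)*(-3588) = -7/9 - 1196/3 = -3595/9 ≈ -399.44)
h = -391/40 (h = (((-2 - 15)/(7 + 13))*69)/6 = (-17/20*69)/6 = (⅙)*(-1173/20) = -391/40 ≈ -9.7750)
(3842 + 3988)*(f + h) = (3842 + 3988)*(-3595/9 - 391/40) = 7830*(-147319/360) = -12816753/4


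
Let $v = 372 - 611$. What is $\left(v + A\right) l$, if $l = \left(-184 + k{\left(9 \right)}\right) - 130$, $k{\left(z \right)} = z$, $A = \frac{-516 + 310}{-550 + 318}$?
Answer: $\frac{8424405}{116} \approx 72624.0$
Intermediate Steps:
$A = \frac{103}{116}$ ($A = - \frac{206}{-232} = \left(-206\right) \left(- \frac{1}{232}\right) = \frac{103}{116} \approx 0.88793$)
$l = -305$ ($l = \left(-184 + 9\right) - 130 = -175 - 130 = -305$)
$v = -239$
$\left(v + A\right) l = \left(-239 + \frac{103}{116}\right) \left(-305\right) = \left(- \frac{27621}{116}\right) \left(-305\right) = \frac{8424405}{116}$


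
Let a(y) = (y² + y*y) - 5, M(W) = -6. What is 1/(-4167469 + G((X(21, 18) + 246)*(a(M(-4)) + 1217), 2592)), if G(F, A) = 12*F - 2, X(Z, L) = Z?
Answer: -1/53535 ≈ -1.8679e-5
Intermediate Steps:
a(y) = -5 + 2*y² (a(y) = (y² + y²) - 5 = 2*y² - 5 = -5 + 2*y²)
G(F, A) = -2 + 12*F
1/(-4167469 + G((X(21, 18) + 246)*(a(M(-4)) + 1217), 2592)) = 1/(-4167469 + (-2 + 12*((21 + 246)*((-5 + 2*(-6)²) + 1217)))) = 1/(-4167469 + (-2 + 12*(267*((-5 + 2*36) + 1217)))) = 1/(-4167469 + (-2 + 12*(267*((-5 + 72) + 1217)))) = 1/(-4167469 + (-2 + 12*(267*(67 + 1217)))) = 1/(-4167469 + (-2 + 12*(267*1284))) = 1/(-4167469 + (-2 + 12*342828)) = 1/(-4167469 + (-2 + 4113936)) = 1/(-4167469 + 4113934) = 1/(-53535) = -1/53535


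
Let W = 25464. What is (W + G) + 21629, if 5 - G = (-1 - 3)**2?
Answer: 47082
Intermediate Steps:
G = -11 (G = 5 - (-1 - 3)**2 = 5 - 1*(-4)**2 = 5 - 1*16 = 5 - 16 = -11)
(W + G) + 21629 = (25464 - 11) + 21629 = 25453 + 21629 = 47082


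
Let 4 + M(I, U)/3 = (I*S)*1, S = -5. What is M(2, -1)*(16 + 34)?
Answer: -2100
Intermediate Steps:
M(I, U) = -12 - 15*I (M(I, U) = -12 + 3*((I*(-5))*1) = -12 + 3*(-5*I*1) = -12 + 3*(-5*I) = -12 - 15*I)
M(2, -1)*(16 + 34) = (-12 - 15*2)*(16 + 34) = (-12 - 30)*50 = -42*50 = -2100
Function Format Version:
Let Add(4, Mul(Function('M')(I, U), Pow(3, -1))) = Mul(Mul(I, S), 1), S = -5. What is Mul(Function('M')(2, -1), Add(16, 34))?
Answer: -2100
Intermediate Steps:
Function('M')(I, U) = Add(-12, Mul(-15, I)) (Function('M')(I, U) = Add(-12, Mul(3, Mul(Mul(I, -5), 1))) = Add(-12, Mul(3, Mul(Mul(-5, I), 1))) = Add(-12, Mul(3, Mul(-5, I))) = Add(-12, Mul(-15, I)))
Mul(Function('M')(2, -1), Add(16, 34)) = Mul(Add(-12, Mul(-15, 2)), Add(16, 34)) = Mul(Add(-12, -30), 50) = Mul(-42, 50) = -2100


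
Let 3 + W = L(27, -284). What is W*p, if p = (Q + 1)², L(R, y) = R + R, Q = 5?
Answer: 1836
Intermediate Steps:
L(R, y) = 2*R
p = 36 (p = (5 + 1)² = 6² = 36)
W = 51 (W = -3 + 2*27 = -3 + 54 = 51)
W*p = 51*36 = 1836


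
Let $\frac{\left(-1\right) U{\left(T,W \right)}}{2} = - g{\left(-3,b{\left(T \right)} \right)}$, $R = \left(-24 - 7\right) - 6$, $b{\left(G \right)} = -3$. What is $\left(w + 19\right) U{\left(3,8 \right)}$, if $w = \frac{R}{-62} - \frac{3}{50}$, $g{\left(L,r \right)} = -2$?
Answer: $- \frac{60564}{775} \approx -78.147$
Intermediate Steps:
$R = -37$ ($R = -31 - 6 = -37$)
$U{\left(T,W \right)} = -4$ ($U{\left(T,W \right)} = - 2 \left(\left(-1\right) \left(-2\right)\right) = \left(-2\right) 2 = -4$)
$w = \frac{416}{775}$ ($w = - \frac{37}{-62} - \frac{3}{50} = \left(-37\right) \left(- \frac{1}{62}\right) - \frac{3}{50} = \frac{37}{62} - \frac{3}{50} = \frac{416}{775} \approx 0.53677$)
$\left(w + 19\right) U{\left(3,8 \right)} = \left(\frac{416}{775} + 19\right) \left(-4\right) = \frac{15141}{775} \left(-4\right) = - \frac{60564}{775}$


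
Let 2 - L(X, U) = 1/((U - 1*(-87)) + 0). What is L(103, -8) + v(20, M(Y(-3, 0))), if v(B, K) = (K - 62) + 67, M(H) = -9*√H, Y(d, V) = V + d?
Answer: 552/79 - 9*I*√3 ≈ 6.9873 - 15.588*I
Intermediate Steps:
L(X, U) = 2 - 1/(87 + U) (L(X, U) = 2 - 1/((U - 1*(-87)) + 0) = 2 - 1/((U + 87) + 0) = 2 - 1/((87 + U) + 0) = 2 - 1/(87 + U))
v(B, K) = 5 + K (v(B, K) = (-62 + K) + 67 = 5 + K)
L(103, -8) + v(20, M(Y(-3, 0))) = (173 + 2*(-8))/(87 - 8) + (5 - 9*√(0 - 3)) = (173 - 16)/79 + (5 - 9*I*√3) = (1/79)*157 + (5 - 9*I*√3) = 157/79 + (5 - 9*I*√3) = 552/79 - 9*I*√3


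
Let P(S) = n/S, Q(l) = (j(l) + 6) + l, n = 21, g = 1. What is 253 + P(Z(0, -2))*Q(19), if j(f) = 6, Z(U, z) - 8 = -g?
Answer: 346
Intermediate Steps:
Z(U, z) = 7 (Z(U, z) = 8 - 1*1 = 8 - 1 = 7)
Q(l) = 12 + l (Q(l) = (6 + 6) + l = 12 + l)
P(S) = 21/S
253 + P(Z(0, -2))*Q(19) = 253 + (21/7)*(12 + 19) = 253 + (21*(⅐))*31 = 253 + 3*31 = 253 + 93 = 346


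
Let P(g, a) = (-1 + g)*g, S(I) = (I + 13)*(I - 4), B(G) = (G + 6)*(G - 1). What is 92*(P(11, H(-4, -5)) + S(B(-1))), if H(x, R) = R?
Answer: 6256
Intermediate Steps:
B(G) = (-1 + G)*(6 + G) (B(G) = (6 + G)*(-1 + G) = (-1 + G)*(6 + G))
S(I) = (-4 + I)*(13 + I) (S(I) = (13 + I)*(-4 + I) = (-4 + I)*(13 + I))
P(g, a) = g*(-1 + g)
92*(P(11, H(-4, -5)) + S(B(-1))) = 92*(11*(-1 + 11) + (-52 + (-6 + (-1)² + 5*(-1))² + 9*(-6 + (-1)² + 5*(-1)))) = 92*(11*10 + (-52 + (-6 + 1 - 5)² + 9*(-6 + 1 - 5))) = 92*(110 + (-52 + (-10)² + 9*(-10))) = 92*(110 + (-52 + 100 - 90)) = 92*(110 - 42) = 92*68 = 6256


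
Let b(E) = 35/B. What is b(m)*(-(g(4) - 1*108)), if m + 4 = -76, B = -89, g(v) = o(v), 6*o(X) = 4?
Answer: -11270/267 ≈ -42.210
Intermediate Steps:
o(X) = ⅔ (o(X) = (⅙)*4 = ⅔)
g(v) = ⅔
m = -80 (m = -4 - 76 = -80)
b(E) = -35/89 (b(E) = 35/(-89) = 35*(-1/89) = -35/89)
b(m)*(-(g(4) - 1*108)) = -(-35)*(⅔ - 1*108)/89 = -(-35)*(⅔ - 108)/89 = -(-35)*(-322)/(89*3) = -35/89*322/3 = -11270/267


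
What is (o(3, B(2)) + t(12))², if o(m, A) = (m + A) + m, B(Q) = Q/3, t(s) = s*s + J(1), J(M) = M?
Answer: 207025/9 ≈ 23003.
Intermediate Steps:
t(s) = 1 + s² (t(s) = s*s + 1 = s² + 1 = 1 + s²)
B(Q) = Q/3 (B(Q) = Q*(⅓) = Q/3)
o(m, A) = A + 2*m (o(m, A) = (A + m) + m = A + 2*m)
(o(3, B(2)) + t(12))² = (((⅓)*2 + 2*3) + (1 + 12²))² = ((⅔ + 6) + (1 + 144))² = (20/3 + 145)² = (455/3)² = 207025/9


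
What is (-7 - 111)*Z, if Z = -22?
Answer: 2596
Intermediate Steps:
(-7 - 111)*Z = (-7 - 111)*(-22) = -118*(-22) = 2596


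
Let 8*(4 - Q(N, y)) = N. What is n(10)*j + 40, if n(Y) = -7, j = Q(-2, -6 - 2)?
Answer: 41/4 ≈ 10.250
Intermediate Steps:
Q(N, y) = 4 - N/8
j = 17/4 (j = 4 - 1/8*(-2) = 4 + 1/4 = 17/4 ≈ 4.2500)
n(10)*j + 40 = -7*17/4 + 40 = -119/4 + 40 = 41/4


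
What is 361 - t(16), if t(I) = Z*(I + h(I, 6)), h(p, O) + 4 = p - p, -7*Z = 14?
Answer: 385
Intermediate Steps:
Z = -2 (Z = -⅐*14 = -2)
h(p, O) = -4 (h(p, O) = -4 + (p - p) = -4 + 0 = -4)
t(I) = 8 - 2*I (t(I) = -2*(I - 4) = -2*(-4 + I) = 8 - 2*I)
361 - t(16) = 361 - (8 - 2*16) = 361 - (8 - 32) = 361 - 1*(-24) = 361 + 24 = 385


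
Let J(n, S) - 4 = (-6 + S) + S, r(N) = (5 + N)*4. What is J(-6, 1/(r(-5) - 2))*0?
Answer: 0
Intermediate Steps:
r(N) = 20 + 4*N
J(n, S) = -2 + 2*S (J(n, S) = 4 + ((-6 + S) + S) = 4 + (-6 + 2*S) = -2 + 2*S)
J(-6, 1/(r(-5) - 2))*0 = (-2 + 2/((20 + 4*(-5)) - 2))*0 = (-2 + 2/((20 - 20) - 2))*0 = (-2 + 2/(0 - 2))*0 = (-2 + 2/(-2))*0 = (-2 + 2*(-1/2))*0 = (-2 - 1)*0 = -3*0 = 0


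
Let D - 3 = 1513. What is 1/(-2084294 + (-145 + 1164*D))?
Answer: -1/319815 ≈ -3.1268e-6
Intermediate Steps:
D = 1516 (D = 3 + 1513 = 1516)
1/(-2084294 + (-145 + 1164*D)) = 1/(-2084294 + (-145 + 1164*1516)) = 1/(-2084294 + (-145 + 1764624)) = 1/(-2084294 + 1764479) = 1/(-319815) = -1/319815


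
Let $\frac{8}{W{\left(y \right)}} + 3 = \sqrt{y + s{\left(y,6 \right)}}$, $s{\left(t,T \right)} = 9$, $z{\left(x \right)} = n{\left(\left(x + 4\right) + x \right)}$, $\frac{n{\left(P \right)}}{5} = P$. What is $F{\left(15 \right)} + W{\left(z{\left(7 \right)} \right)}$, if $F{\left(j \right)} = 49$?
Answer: $\frac{739}{15} + \frac{4 \sqrt{11}}{15} \approx 50.151$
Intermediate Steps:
$n{\left(P \right)} = 5 P$
$z{\left(x \right)} = 20 + 10 x$ ($z{\left(x \right)} = 5 \left(\left(x + 4\right) + x\right) = 5 \left(\left(4 + x\right) + x\right) = 5 \left(4 + 2 x\right) = 20 + 10 x$)
$W{\left(y \right)} = \frac{8}{-3 + \sqrt{9 + y}}$ ($W{\left(y \right)} = \frac{8}{-3 + \sqrt{y + 9}} = \frac{8}{-3 + \sqrt{9 + y}}$)
$F{\left(15 \right)} + W{\left(z{\left(7 \right)} \right)} = 49 + \frac{8}{-3 + \sqrt{9 + \left(20 + 10 \cdot 7\right)}} = 49 + \frac{8}{-3 + \sqrt{9 + \left(20 + 70\right)}} = 49 + \frac{8}{-3 + \sqrt{9 + 90}} = 49 + \frac{8}{-3 + \sqrt{99}} = 49 + \frac{8}{-3 + 3 \sqrt{11}}$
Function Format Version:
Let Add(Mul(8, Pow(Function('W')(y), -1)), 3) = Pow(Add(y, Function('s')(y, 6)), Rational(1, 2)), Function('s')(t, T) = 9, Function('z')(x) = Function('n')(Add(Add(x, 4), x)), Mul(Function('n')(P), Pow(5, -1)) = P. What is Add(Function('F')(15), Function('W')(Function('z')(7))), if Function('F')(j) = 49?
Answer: Add(Rational(739, 15), Mul(Rational(4, 15), Pow(11, Rational(1, 2)))) ≈ 50.151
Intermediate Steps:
Function('n')(P) = Mul(5, P)
Function('z')(x) = Add(20, Mul(10, x)) (Function('z')(x) = Mul(5, Add(Add(x, 4), x)) = Mul(5, Add(Add(4, x), x)) = Mul(5, Add(4, Mul(2, x))) = Add(20, Mul(10, x)))
Function('W')(y) = Mul(8, Pow(Add(-3, Pow(Add(9, y), Rational(1, 2))), -1)) (Function('W')(y) = Mul(8, Pow(Add(-3, Pow(Add(y, 9), Rational(1, 2))), -1)) = Mul(8, Pow(Add(-3, Pow(Add(9, y), Rational(1, 2))), -1)))
Add(Function('F')(15), Function('W')(Function('z')(7))) = Add(49, Mul(8, Pow(Add(-3, Pow(Add(9, Add(20, Mul(10, 7))), Rational(1, 2))), -1))) = Add(49, Mul(8, Pow(Add(-3, Pow(Add(9, Add(20, 70)), Rational(1, 2))), -1))) = Add(49, Mul(8, Pow(Add(-3, Pow(Add(9, 90), Rational(1, 2))), -1))) = Add(49, Mul(8, Pow(Add(-3, Pow(99, Rational(1, 2))), -1))) = Add(49, Mul(8, Pow(Add(-3, Mul(3, Pow(11, Rational(1, 2)))), -1)))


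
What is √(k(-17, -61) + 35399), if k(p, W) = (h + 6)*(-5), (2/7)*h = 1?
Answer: √141406/2 ≈ 188.02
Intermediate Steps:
h = 7/2 (h = (7/2)*1 = 7/2 ≈ 3.5000)
k(p, W) = -95/2 (k(p, W) = (7/2 + 6)*(-5) = (19/2)*(-5) = -95/2)
√(k(-17, -61) + 35399) = √(-95/2 + 35399) = √(70703/2) = √141406/2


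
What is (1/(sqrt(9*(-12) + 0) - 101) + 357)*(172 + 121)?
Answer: 1078302116/10309 - 1758*I*sqrt(3)/10309 ≈ 1.046e+5 - 0.29537*I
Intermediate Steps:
(1/(sqrt(9*(-12) + 0) - 101) + 357)*(172 + 121) = (1/(sqrt(-108 + 0) - 101) + 357)*293 = (1/(sqrt(-108) - 101) + 357)*293 = (1/(6*I*sqrt(3) - 101) + 357)*293 = (1/(-101 + 6*I*sqrt(3)) + 357)*293 = (357 + 1/(-101 + 6*I*sqrt(3)))*293 = 104601 + 293/(-101 + 6*I*sqrt(3))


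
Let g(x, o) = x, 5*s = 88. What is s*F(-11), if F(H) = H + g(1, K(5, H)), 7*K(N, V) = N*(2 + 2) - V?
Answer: -176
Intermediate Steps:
s = 88/5 (s = (⅕)*88 = 88/5 ≈ 17.600)
K(N, V) = -V/7 + 4*N/7 (K(N, V) = (N*(2 + 2) - V)/7 = (N*4 - V)/7 = (4*N - V)/7 = (-V + 4*N)/7 = -V/7 + 4*N/7)
F(H) = 1 + H (F(H) = H + 1 = 1 + H)
s*F(-11) = 88*(1 - 11)/5 = (88/5)*(-10) = -176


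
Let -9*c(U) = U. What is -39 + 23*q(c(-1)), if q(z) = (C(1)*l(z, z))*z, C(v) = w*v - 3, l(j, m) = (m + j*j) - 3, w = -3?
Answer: 1241/243 ≈ 5.1070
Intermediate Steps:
c(U) = -U/9
l(j, m) = -3 + m + j² (l(j, m) = (m + j²) - 3 = -3 + m + j²)
C(v) = -3 - 3*v (C(v) = -3*v - 3 = -3 - 3*v)
q(z) = z*(18 - 6*z - 6*z²) (q(z) = ((-3 - 3*1)*(-3 + z + z²))*z = ((-3 - 3)*(-3 + z + z²))*z = (-6*(-3 + z + z²))*z = (18 - 6*z - 6*z²)*z = z*(18 - 6*z - 6*z²))
-39 + 23*q(c(-1)) = -39 + 23*(6*(-⅑*(-1))*(3 - (-1)*(-1)/9 - (-⅑*(-1))²)) = -39 + 23*(6*(⅑)*(3 - 1*⅑ - (⅑)²)) = -39 + 23*(6*(⅑)*(3 - ⅑ - 1*1/81)) = -39 + 23*(6*(⅑)*(3 - ⅑ - 1/81)) = -39 + 23*(6*(⅑)*(233/81)) = -39 + 23*(466/243) = -39 + 10718/243 = 1241/243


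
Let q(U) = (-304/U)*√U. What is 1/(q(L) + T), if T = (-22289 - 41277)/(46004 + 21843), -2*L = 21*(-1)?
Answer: 45284005221/425368328556406 - 349844371084*√42/212684164278203 ≈ -0.010554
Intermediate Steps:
L = 21/2 (L = -21*(-1)/2 = -½*(-21) = 21/2 ≈ 10.500)
q(U) = -304/√U
T = -63566/67847 ≈ -0.93690
1/(q(L) + T) = 1/(-304*√42/21 - 63566/67847) = 1/(-63566/67847 - 304*√42/21)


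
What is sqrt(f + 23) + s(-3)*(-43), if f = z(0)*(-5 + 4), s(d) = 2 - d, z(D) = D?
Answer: -215 + sqrt(23) ≈ -210.20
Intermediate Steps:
f = 0 (f = 0*(-5 + 4) = 0*(-1) = 0)
sqrt(f + 23) + s(-3)*(-43) = sqrt(0 + 23) + (2 - 1*(-3))*(-43) = sqrt(23) + (2 + 3)*(-43) = sqrt(23) + 5*(-43) = sqrt(23) - 215 = -215 + sqrt(23)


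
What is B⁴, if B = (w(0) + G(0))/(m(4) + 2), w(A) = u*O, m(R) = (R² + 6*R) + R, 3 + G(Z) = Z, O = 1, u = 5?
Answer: 1/279841 ≈ 3.5735e-6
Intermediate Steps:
G(Z) = -3 + Z
m(R) = R² + 7*R
w(A) = 5 (w(A) = 5*1 = 5)
B = 1/23 (B = (5 + (-3 + 0))/(4*(7 + 4) + 2) = (5 - 3)/(4*11 + 2) = 2/(44 + 2) = 2/46 = 2*(1/46) = 1/23 ≈ 0.043478)
B⁴ = (1/23)⁴ = 1/279841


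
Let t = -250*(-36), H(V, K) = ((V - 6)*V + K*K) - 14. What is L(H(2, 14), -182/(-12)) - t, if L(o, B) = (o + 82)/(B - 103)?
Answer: -4744536/527 ≈ -9002.9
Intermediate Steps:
H(V, K) = -14 + K**2 + V*(-6 + V) (H(V, K) = ((-6 + V)*V + K**2) - 14 = (V*(-6 + V) + K**2) - 14 = (K**2 + V*(-6 + V)) - 14 = -14 + K**2 + V*(-6 + V))
L(o, B) = (82 + o)/(-103 + B)
t = 9000
L(H(2, 14), -182/(-12)) - t = (82 + (-14 + 14**2 + 2**2 - 6*2))/(-103 - 182/(-12)) - 1*9000 = (82 + (-14 + 196 + 4 - 12))/(-103 - 182*(-1/12)) - 9000 = (82 + 174)/(-103 + 91/6) - 9000 = 256/(-527/6) - 9000 = -6/527*256 - 9000 = -1536/527 - 9000 = -4744536/527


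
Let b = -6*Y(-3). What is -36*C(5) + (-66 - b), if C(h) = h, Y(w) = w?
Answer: -264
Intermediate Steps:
b = 18 (b = -6*(-3) = 18)
-36*C(5) + (-66 - b) = -36*5 + (-66 - 1*18) = -180 + (-66 - 18) = -180 - 84 = -264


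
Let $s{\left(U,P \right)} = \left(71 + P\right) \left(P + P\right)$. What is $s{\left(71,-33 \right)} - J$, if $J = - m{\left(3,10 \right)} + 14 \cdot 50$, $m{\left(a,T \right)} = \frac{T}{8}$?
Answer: $- \frac{12827}{4} \approx -3206.8$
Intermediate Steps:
$s{\left(U,P \right)} = 2 P \left(71 + P\right)$ ($s{\left(U,P \right)} = \left(71 + P\right) 2 P = 2 P \left(71 + P\right)$)
$m{\left(a,T \right)} = \frac{T}{8}$ ($m{\left(a,T \right)} = T \frac{1}{8} = \frac{T}{8}$)
$J = \frac{2795}{4}$ ($J = - \frac{10}{8} + 14 \cdot 50 = \left(-1\right) \frac{5}{4} + 700 = - \frac{5}{4} + 700 = \frac{2795}{4} \approx 698.75$)
$s{\left(71,-33 \right)} - J = 2 \left(-33\right) \left(71 - 33\right) - \frac{2795}{4} = 2 \left(-33\right) 38 - \frac{2795}{4} = -2508 - \frac{2795}{4} = - \frac{12827}{4}$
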